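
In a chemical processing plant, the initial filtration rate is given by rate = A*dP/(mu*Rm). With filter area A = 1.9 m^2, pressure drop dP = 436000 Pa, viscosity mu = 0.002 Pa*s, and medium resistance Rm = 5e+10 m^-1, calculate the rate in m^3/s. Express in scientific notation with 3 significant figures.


rate = A * dP / (mu * Rm)
rate = 1.9 * 436000 / (0.002 * 5e+10)
rate = 828400.0 / 1.000e+08
rate = 8.28e-03 m^3/s


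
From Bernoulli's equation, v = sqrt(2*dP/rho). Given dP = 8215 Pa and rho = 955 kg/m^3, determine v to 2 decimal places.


v = sqrt(2*dP/rho)
v = sqrt(2*8215/955)
v = sqrt(17.204188)
v = 4.15 m/s


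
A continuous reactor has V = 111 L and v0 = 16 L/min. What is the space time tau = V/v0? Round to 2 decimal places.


tau = V / v0
tau = 111 / 16
tau = 6.94 min


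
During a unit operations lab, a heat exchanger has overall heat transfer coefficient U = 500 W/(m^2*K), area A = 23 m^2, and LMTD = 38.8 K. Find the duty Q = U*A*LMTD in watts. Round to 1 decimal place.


Q = U * A * LMTD
Q = 500 * 23 * 38.8
Q = 446200.0 W


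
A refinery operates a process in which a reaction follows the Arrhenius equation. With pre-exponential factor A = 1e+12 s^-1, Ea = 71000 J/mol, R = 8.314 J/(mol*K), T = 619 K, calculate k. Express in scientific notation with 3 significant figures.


k = A * exp(-Ea/(R*T))
k = 1e+12 * exp(-71000 / (8.314 * 619))
k = 1e+12 * exp(-13.796143)
k = 1.02e+06


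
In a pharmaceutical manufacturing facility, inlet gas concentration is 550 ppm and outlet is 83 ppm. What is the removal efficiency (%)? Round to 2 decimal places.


Efficiency = (G_in - G_out) / G_in * 100%
Efficiency = (550 - 83) / 550 * 100
Efficiency = 467 / 550 * 100
Efficiency = 84.91%


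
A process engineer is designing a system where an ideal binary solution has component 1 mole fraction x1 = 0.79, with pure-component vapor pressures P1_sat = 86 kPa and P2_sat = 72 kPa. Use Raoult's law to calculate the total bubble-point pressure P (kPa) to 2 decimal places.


P = x1*P1_sat + x2*P2_sat
x2 = 1 - x1 = 1 - 0.79 = 0.21
P = 0.79*86 + 0.21*72
P = 67.94 + 15.12
P = 83.06 kPa


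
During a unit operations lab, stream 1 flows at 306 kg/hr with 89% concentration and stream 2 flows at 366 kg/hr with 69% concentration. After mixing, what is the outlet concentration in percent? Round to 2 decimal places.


Mass balance on solute: F1*x1 + F2*x2 = F3*x3
F3 = F1 + F2 = 306 + 366 = 672 kg/hr
x3 = (F1*x1 + F2*x2)/F3
x3 = (306*0.89 + 366*0.69) / 672
x3 = 78.11%


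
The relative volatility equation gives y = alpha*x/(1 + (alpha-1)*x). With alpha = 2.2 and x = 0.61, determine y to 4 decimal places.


y = alpha*x / (1 + (alpha-1)*x)
y = 2.2*0.61 / (1 + (2.2-1)*0.61)
y = 1.342 / (1 + 0.732)
y = 1.342 / 1.732
y = 0.7748


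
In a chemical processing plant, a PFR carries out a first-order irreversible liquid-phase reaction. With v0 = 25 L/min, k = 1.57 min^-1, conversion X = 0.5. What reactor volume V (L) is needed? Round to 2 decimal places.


V = (v0/k) * ln(1/(1-X))
V = (25/1.57) * ln(1/(1-0.5))
V = 15.923567 * ln(2.0)
V = 15.923567 * 0.693147
V = 11.04 L


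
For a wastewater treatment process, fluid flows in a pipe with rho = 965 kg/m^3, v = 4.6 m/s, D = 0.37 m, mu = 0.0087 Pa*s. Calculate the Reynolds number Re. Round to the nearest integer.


Re = rho * v * D / mu
Re = 965 * 4.6 * 0.37 / 0.0087
Re = 1642.43 / 0.0087
Re = 188785


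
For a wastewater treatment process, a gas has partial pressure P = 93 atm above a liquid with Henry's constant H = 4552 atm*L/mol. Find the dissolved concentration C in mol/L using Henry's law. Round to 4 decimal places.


C = P / H
C = 93 / 4552
C = 0.0204 mol/L


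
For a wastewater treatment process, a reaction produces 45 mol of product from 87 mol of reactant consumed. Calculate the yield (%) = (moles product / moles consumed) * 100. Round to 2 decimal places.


Yield = (moles product / moles consumed) * 100%
Yield = (45 / 87) * 100
Yield = 0.5172 * 100
Yield = 51.72%


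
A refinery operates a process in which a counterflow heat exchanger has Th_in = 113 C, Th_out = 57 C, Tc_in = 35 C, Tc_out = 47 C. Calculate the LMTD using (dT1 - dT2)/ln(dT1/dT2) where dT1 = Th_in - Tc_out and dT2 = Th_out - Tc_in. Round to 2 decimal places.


dT1 = Th_in - Tc_out = 113 - 47 = 66
dT2 = Th_out - Tc_in = 57 - 35 = 22
LMTD = (dT1 - dT2) / ln(dT1/dT2)
LMTD = (66 - 22) / ln(66/22)
LMTD = 40.05 K


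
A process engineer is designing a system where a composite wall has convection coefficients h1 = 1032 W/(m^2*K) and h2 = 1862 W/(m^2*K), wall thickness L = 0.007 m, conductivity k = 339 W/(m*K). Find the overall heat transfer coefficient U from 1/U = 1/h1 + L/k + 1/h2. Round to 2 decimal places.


1/U = 1/h1 + L/k + 1/h2
1/U = 1/1032 + 0.007/339 + 1/1862
1/U = 0.0009689922 + 2.0649e-05 + 0.0005370569
1/U = 0.0015266981
U = 655.01 W/(m^2*K)


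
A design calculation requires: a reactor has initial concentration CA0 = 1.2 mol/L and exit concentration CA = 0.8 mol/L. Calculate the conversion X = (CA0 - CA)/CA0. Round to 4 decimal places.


X = (CA0 - CA) / CA0
X = (1.2 - 0.8) / 1.2
X = 0.4 / 1.2
X = 0.3333


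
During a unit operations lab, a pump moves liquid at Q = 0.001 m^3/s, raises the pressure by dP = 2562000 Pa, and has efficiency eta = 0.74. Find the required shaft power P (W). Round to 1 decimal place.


P = Q * dP / eta
P = 0.001 * 2562000 / 0.74
P = 2562.0 / 0.74
P = 3462.2 W


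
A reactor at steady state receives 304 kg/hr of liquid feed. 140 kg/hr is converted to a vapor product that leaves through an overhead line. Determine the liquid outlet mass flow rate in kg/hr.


Steady-state mass balance on the main outlet: F_out = F_in - F_removed
F_out = 304 - 140
F_out = 164 kg/hr


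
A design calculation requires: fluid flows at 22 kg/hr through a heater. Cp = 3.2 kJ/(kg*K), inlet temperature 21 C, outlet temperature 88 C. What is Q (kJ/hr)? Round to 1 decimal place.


Q = m_dot * Cp * (T2 - T1)
Q = 22 * 3.2 * (88 - 21)
Q = 22 * 3.2 * 67
Q = 4716.8 kJ/hr


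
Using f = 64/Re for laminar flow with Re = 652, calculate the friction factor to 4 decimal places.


f = 64 / Re
f = 64 / 652
f = 0.0982


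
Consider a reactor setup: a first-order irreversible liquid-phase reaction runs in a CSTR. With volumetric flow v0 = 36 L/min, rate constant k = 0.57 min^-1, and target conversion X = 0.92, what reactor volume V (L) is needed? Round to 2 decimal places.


V = v0 * X / (k * (1 - X))
V = 36 * 0.92 / (0.57 * (1 - 0.92))
V = 33.12 / (0.57 * 0.08)
V = 33.12 / 0.0456
V = 726.32 L


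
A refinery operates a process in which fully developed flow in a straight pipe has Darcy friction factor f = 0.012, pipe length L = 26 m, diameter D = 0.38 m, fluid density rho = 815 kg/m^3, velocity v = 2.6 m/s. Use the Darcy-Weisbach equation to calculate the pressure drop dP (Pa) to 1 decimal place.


dP = f * (L/D) * (rho*v^2/2)
dP = 0.012 * (26/0.38) * (815*2.6^2/2)
L/D = 68.42105263
rho*v^2/2 = 815*6.76/2 = 2754.7
dP = 0.012 * 68.42105263 * 2754.7
dP = 2261.8 Pa


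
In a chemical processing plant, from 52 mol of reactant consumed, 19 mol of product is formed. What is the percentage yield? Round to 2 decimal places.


Yield = (moles product / moles consumed) * 100%
Yield = (19 / 52) * 100
Yield = 0.3654 * 100
Yield = 36.54%


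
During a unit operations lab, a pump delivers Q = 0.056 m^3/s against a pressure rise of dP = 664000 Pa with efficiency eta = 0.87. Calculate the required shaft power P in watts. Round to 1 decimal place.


P = Q * dP / eta
P = 0.056 * 664000 / 0.87
P = 37184.0 / 0.87
P = 42740.2 W


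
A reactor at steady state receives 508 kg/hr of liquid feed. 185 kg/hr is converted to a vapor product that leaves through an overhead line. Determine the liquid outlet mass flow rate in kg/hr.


Steady-state mass balance on the main outlet: F_out = F_in - F_removed
F_out = 508 - 185
F_out = 323 kg/hr


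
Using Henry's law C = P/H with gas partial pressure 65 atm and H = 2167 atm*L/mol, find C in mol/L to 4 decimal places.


C = P / H
C = 65 / 2167
C = 0.0300 mol/L


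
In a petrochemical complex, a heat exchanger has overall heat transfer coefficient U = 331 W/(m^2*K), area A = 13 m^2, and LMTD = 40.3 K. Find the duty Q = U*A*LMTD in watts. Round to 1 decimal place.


Q = U * A * LMTD
Q = 331 * 13 * 40.3
Q = 173410.9 W


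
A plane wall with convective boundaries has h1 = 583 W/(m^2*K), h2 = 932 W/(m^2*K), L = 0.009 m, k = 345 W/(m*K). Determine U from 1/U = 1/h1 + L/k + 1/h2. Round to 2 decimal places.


1/U = 1/h1 + L/k + 1/h2
1/U = 1/583 + 0.009/345 + 1/932
1/U = 0.0017152659 + 2.6087e-05 + 0.0010729614
1/U = 0.0028143143
U = 355.33 W/(m^2*K)


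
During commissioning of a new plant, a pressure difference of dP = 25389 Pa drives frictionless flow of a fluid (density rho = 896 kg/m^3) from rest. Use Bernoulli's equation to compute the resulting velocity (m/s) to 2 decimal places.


v = sqrt(2*dP/rho)
v = sqrt(2*25389/896)
v = sqrt(56.671875)
v = 7.53 m/s


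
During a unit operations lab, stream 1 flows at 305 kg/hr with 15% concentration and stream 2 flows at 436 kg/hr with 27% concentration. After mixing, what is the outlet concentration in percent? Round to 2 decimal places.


Mass balance on solute: F1*x1 + F2*x2 = F3*x3
F3 = F1 + F2 = 305 + 436 = 741 kg/hr
x3 = (F1*x1 + F2*x2)/F3
x3 = (305*0.15 + 436*0.27) / 741
x3 = 22.06%


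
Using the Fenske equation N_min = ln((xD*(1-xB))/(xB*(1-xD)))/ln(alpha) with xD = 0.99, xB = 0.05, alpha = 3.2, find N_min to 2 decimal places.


N_min = ln((xD*(1-xB))/(xB*(1-xD))) / ln(alpha)
Numerator inside ln: 0.9405 / 0.0005 = 1881.0
ln(1881.0) = 7.539559
ln(alpha) = ln(3.2) = 1.163151
N_min = 7.539559 / 1.163151 = 6.48


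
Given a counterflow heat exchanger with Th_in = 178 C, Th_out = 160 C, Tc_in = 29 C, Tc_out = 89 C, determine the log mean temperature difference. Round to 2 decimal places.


dT1 = Th_in - Tc_out = 178 - 89 = 89
dT2 = Th_out - Tc_in = 160 - 29 = 131
LMTD = (dT1 - dT2) / ln(dT1/dT2)
LMTD = (89 - 131) / ln(89/131)
LMTD = 108.65 K


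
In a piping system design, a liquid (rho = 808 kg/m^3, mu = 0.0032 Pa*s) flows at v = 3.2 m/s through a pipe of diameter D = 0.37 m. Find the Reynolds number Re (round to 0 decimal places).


Re = rho * v * D / mu
Re = 808 * 3.2 * 0.37 / 0.0032
Re = 956.672 / 0.0032
Re = 298960


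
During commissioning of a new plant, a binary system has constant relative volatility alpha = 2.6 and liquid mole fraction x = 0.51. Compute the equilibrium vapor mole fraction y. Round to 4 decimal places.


y = alpha*x / (1 + (alpha-1)*x)
y = 2.6*0.51 / (1 + (2.6-1)*0.51)
y = 1.326 / (1 + 0.816)
y = 1.326 / 1.816
y = 0.7302


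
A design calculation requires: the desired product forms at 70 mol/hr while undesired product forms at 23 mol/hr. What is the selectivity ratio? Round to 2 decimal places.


S = desired product rate / undesired product rate
S = 70 / 23
S = 3.04


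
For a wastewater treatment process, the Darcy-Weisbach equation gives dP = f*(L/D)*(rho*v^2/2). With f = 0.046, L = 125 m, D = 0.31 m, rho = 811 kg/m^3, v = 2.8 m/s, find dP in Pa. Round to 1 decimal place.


dP = f * (L/D) * (rho*v^2/2)
dP = 0.046 * (125/0.31) * (811*2.8^2/2)
L/D = 403.22580645
rho*v^2/2 = 811*7.84/2 = 3179.12
dP = 0.046 * 403.22580645 * 3179.12
dP = 58967.5 Pa


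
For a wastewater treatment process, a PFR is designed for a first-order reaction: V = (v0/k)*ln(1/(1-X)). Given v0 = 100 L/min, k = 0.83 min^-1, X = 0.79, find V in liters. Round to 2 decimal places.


V = (v0/k) * ln(1/(1-X))
V = (100/0.83) * ln(1/(1-0.79))
V = 120.481928 * ln(4.761905)
V = 120.481928 * 1.560648
V = 188.03 L


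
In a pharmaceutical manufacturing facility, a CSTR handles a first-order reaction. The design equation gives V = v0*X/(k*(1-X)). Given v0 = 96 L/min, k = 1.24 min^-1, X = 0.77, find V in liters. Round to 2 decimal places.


V = v0 * X / (k * (1 - X))
V = 96 * 0.77 / (1.24 * (1 - 0.77))
V = 73.92 / (1.24 * 0.23)
V = 73.92 / 0.2852
V = 259.19 L


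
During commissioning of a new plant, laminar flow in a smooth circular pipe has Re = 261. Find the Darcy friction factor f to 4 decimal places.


f = 64 / Re
f = 64 / 261
f = 0.2452


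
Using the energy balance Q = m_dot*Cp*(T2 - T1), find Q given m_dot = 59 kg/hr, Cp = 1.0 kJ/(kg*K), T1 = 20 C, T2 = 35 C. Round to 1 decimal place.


Q = m_dot * Cp * (T2 - T1)
Q = 59 * 1.0 * (35 - 20)
Q = 59 * 1.0 * 15
Q = 885.0 kJ/hr


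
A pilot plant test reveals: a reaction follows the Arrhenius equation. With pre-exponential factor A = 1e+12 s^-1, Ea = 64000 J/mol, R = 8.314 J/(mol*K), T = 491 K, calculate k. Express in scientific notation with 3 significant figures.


k = A * exp(-Ea/(R*T))
k = 1e+12 * exp(-64000 / (8.314 * 491))
k = 1e+12 * exp(-15.677921)
k = 1.55e+05


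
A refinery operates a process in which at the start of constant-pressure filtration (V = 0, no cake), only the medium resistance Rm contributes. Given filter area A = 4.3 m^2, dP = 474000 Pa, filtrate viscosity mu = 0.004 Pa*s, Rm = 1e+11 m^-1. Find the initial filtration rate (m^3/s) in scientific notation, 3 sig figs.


rate = A * dP / (mu * Rm)
rate = 4.3 * 474000 / (0.004 * 1e+11)
rate = 2038200.0 / 4.000e+08
rate = 5.10e-03 m^3/s


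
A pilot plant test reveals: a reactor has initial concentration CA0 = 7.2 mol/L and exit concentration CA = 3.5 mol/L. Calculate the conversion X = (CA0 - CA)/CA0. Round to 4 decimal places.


X = (CA0 - CA) / CA0
X = (7.2 - 3.5) / 7.2
X = 3.7 / 7.2
X = 0.5139


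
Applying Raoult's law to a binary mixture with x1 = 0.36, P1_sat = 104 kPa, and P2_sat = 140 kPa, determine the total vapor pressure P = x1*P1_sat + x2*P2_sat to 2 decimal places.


P = x1*P1_sat + x2*P2_sat
x2 = 1 - x1 = 1 - 0.36 = 0.64
P = 0.36*104 + 0.64*140
P = 37.44 + 89.6
P = 127.04 kPa


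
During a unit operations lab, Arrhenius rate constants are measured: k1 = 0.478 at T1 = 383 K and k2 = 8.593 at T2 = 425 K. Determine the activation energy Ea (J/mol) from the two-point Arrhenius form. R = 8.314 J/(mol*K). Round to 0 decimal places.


Ea = R * ln(k2/k1) / (1/T1 - 1/T2)
ln(k2/k1) = ln(8.593/0.478) = 2.8890925
1/T1 - 1/T2 = 1/383 - 1/425 = 0.000258024881
Ea = 8.314 * 2.8890925 / 0.000258024881
Ea = 93091 J/mol


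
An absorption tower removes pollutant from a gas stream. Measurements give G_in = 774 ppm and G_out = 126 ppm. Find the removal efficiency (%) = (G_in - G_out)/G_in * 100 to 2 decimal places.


Efficiency = (G_in - G_out) / G_in * 100%
Efficiency = (774 - 126) / 774 * 100
Efficiency = 648 / 774 * 100
Efficiency = 83.72%


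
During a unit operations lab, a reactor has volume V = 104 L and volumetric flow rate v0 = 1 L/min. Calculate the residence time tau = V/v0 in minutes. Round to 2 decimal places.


tau = V / v0
tau = 104 / 1
tau = 104.00 min


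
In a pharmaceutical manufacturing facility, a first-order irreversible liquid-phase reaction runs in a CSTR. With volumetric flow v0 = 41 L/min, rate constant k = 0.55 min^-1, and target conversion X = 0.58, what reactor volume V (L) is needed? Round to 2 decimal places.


V = v0 * X / (k * (1 - X))
V = 41 * 0.58 / (0.55 * (1 - 0.58))
V = 23.78 / (0.55 * 0.42)
V = 23.78 / 0.231
V = 102.94 L


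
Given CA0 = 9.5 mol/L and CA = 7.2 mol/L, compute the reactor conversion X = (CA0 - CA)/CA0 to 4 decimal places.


X = (CA0 - CA) / CA0
X = (9.5 - 7.2) / 9.5
X = 2.3 / 9.5
X = 0.2421


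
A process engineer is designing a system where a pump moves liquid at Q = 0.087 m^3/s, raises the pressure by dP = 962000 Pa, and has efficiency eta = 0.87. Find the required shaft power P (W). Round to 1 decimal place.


P = Q * dP / eta
P = 0.087 * 962000 / 0.87
P = 83694.0 / 0.87
P = 96200.0 W


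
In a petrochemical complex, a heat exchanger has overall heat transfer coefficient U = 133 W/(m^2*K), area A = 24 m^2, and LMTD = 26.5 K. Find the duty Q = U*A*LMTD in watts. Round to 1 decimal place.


Q = U * A * LMTD
Q = 133 * 24 * 26.5
Q = 84588.0 W


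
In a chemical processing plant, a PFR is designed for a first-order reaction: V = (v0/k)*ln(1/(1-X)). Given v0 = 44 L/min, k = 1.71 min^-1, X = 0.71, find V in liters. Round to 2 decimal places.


V = (v0/k) * ln(1/(1-X))
V = (44/1.71) * ln(1/(1-0.71))
V = 25.730994 * ln(3.448276)
V = 25.730994 * 1.237874
V = 31.85 L


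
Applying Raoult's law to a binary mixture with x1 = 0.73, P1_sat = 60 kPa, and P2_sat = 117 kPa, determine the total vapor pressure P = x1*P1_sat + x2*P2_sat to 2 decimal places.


P = x1*P1_sat + x2*P2_sat
x2 = 1 - x1 = 1 - 0.73 = 0.27
P = 0.73*60 + 0.27*117
P = 43.8 + 31.59
P = 75.39 kPa


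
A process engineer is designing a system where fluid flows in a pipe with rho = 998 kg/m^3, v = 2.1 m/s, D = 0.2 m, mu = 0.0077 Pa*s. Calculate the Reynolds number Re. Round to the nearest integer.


Re = rho * v * D / mu
Re = 998 * 2.1 * 0.2 / 0.0077
Re = 419.16 / 0.0077
Re = 54436


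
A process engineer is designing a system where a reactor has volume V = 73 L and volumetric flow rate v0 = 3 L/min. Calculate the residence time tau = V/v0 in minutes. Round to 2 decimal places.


tau = V / v0
tau = 73 / 3
tau = 24.33 min


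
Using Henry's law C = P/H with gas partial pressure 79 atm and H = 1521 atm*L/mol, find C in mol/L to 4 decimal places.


C = P / H
C = 79 / 1521
C = 0.0519 mol/L


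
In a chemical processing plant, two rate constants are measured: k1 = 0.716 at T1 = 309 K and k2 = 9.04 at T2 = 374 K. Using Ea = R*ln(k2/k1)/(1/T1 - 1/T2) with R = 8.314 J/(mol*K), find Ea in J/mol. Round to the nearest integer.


Ea = R * ln(k2/k1) / (1/T1 - 1/T2)
ln(k2/k1) = ln(9.04/0.716) = 2.5357343
1/T1 - 1/T2 = 1/309 - 1/374 = 0.000562449163
Ea = 8.314 * 2.5357343 / 0.000562449163
Ea = 37483 J/mol


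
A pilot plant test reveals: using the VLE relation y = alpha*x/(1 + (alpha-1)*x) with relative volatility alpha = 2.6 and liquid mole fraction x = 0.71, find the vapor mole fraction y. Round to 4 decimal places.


y = alpha*x / (1 + (alpha-1)*x)
y = 2.6*0.71 / (1 + (2.6-1)*0.71)
y = 1.846 / (1 + 1.136)
y = 1.846 / 2.136
y = 0.8642


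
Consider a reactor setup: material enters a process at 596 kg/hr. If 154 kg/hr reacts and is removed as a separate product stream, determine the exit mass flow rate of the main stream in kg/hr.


Steady-state mass balance on the main outlet: F_out = F_in - F_removed
F_out = 596 - 154
F_out = 442 kg/hr


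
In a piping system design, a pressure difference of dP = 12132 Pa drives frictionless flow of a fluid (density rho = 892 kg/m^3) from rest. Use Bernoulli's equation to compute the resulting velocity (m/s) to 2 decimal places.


v = sqrt(2*dP/rho)
v = sqrt(2*12132/892)
v = sqrt(27.201794)
v = 5.22 m/s


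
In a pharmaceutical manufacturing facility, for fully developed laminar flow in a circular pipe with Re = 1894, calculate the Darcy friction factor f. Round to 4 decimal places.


f = 64 / Re
f = 64 / 1894
f = 0.0338


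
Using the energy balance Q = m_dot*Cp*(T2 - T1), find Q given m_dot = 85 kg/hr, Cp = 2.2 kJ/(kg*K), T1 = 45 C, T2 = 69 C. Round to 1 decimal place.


Q = m_dot * Cp * (T2 - T1)
Q = 85 * 2.2 * (69 - 45)
Q = 85 * 2.2 * 24
Q = 4488.0 kJ/hr


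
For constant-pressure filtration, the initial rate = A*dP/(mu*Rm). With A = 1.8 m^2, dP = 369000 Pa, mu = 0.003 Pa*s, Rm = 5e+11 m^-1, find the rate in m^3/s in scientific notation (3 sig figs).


rate = A * dP / (mu * Rm)
rate = 1.8 * 369000 / (0.003 * 5e+11)
rate = 664200.0 / 1.500e+09
rate = 4.43e-04 m^3/s


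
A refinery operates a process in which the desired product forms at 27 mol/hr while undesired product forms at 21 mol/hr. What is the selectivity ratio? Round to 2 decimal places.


S = desired product rate / undesired product rate
S = 27 / 21
S = 1.29


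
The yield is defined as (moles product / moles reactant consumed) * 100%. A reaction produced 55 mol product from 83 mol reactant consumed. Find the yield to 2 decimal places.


Yield = (moles product / moles consumed) * 100%
Yield = (55 / 83) * 100
Yield = 0.6627 * 100
Yield = 66.27%


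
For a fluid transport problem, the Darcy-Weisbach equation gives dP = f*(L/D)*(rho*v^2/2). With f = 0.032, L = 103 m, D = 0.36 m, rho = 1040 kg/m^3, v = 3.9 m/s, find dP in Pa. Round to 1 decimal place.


dP = f * (L/D) * (rho*v^2/2)
dP = 0.032 * (103/0.36) * (1040*3.9^2/2)
L/D = 286.11111111
rho*v^2/2 = 1040*15.21/2 = 7909.2
dP = 0.032 * 286.11111111 * 7909.2
dP = 72413.1 Pa


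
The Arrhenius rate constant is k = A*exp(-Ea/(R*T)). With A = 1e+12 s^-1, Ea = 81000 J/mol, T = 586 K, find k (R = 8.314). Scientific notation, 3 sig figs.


k = A * exp(-Ea/(R*T))
k = 1e+12 * exp(-81000 / (8.314 * 586))
k = 1e+12 * exp(-16.625602)
k = 6.02e+04


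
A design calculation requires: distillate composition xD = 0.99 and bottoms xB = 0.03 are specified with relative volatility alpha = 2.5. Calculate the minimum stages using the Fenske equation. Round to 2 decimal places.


N_min = ln((xD*(1-xB))/(xB*(1-xD))) / ln(alpha)
Numerator inside ln: 0.9603 / 0.0003 = 3201.0
ln(3201.0) = 8.071219
ln(alpha) = ln(2.5) = 0.916291
N_min = 8.071219 / 0.916291 = 8.81


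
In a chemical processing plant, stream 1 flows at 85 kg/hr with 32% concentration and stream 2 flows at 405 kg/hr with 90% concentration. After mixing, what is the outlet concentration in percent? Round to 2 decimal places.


Mass balance on solute: F1*x1 + F2*x2 = F3*x3
F3 = F1 + F2 = 85 + 405 = 490 kg/hr
x3 = (F1*x1 + F2*x2)/F3
x3 = (85*0.32 + 405*0.9) / 490
x3 = 79.94%


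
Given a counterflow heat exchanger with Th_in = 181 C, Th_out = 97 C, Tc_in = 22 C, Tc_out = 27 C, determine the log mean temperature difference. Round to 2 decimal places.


dT1 = Th_in - Tc_out = 181 - 27 = 154
dT2 = Th_out - Tc_in = 97 - 22 = 75
LMTD = (dT1 - dT2) / ln(dT1/dT2)
LMTD = (154 - 75) / ln(154/75)
LMTD = 109.80 K


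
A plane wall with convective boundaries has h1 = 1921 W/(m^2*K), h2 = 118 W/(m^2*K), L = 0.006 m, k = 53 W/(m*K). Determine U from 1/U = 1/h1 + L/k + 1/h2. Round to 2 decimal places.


1/U = 1/h1 + L/k + 1/h2
1/U = 1/1921 + 0.006/53 + 1/118
1/U = 0.0005205622 + 0.0001132075 + 0.0084745763
1/U = 0.009108346
U = 109.79 W/(m^2*K)


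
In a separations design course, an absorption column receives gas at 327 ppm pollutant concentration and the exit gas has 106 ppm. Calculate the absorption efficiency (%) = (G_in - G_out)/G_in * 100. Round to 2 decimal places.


Efficiency = (G_in - G_out) / G_in * 100%
Efficiency = (327 - 106) / 327 * 100
Efficiency = 221 / 327 * 100
Efficiency = 67.58%


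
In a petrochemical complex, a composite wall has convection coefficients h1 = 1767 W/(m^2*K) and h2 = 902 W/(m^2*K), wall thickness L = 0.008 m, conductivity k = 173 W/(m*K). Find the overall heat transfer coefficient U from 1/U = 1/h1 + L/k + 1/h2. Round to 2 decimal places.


1/U = 1/h1 + L/k + 1/h2
1/U = 1/1767 + 0.008/173 + 1/902
1/U = 0.000565931 + 4.62428e-05 + 0.0011086475
1/U = 0.0017208213
U = 581.12 W/(m^2*K)


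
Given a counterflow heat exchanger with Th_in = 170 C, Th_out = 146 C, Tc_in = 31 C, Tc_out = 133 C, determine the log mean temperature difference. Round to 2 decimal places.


dT1 = Th_in - Tc_out = 170 - 133 = 37
dT2 = Th_out - Tc_in = 146 - 31 = 115
LMTD = (dT1 - dT2) / ln(dT1/dT2)
LMTD = (37 - 115) / ln(37/115)
LMTD = 68.78 K


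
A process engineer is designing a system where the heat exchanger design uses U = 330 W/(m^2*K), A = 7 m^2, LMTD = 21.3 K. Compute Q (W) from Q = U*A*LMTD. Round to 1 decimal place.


Q = U * A * LMTD
Q = 330 * 7 * 21.3
Q = 49203.0 W


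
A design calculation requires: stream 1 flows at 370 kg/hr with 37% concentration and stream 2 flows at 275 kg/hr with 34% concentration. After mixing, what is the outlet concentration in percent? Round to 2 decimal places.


Mass balance on solute: F1*x1 + F2*x2 = F3*x3
F3 = F1 + F2 = 370 + 275 = 645 kg/hr
x3 = (F1*x1 + F2*x2)/F3
x3 = (370*0.37 + 275*0.34) / 645
x3 = 35.72%


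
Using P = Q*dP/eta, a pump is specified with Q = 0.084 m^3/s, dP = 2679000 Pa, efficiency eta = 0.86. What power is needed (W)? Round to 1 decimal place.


P = Q * dP / eta
P = 0.084 * 2679000 / 0.86
P = 225036.0 / 0.86
P = 261669.8 W


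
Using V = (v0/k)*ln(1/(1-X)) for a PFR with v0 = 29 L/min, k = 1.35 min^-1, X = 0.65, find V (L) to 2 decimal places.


V = (v0/k) * ln(1/(1-X))
V = (29/1.35) * ln(1/(1-0.65))
V = 21.481481 * ln(2.857143)
V = 21.481481 * 1.049822
V = 22.55 L


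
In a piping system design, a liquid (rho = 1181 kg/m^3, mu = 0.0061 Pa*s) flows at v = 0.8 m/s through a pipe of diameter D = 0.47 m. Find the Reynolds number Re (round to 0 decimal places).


Re = rho * v * D / mu
Re = 1181 * 0.8 * 0.47 / 0.0061
Re = 444.056 / 0.0061
Re = 72796


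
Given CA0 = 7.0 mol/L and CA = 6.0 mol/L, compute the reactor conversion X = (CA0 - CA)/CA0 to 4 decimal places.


X = (CA0 - CA) / CA0
X = (7.0 - 6.0) / 7.0
X = 1.0 / 7.0
X = 0.1429


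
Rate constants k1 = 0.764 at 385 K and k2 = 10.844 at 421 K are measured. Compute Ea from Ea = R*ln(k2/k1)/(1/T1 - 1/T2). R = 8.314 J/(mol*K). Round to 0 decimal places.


Ea = R * ln(k2/k1) / (1/T1 - 1/T2)
ln(k2/k1) = ln(10.844/0.764) = 2.6527994
1/T1 - 1/T2 = 1/385 - 1/421 = 0.000222105685
Ea = 8.314 * 2.6527994 / 0.000222105685
Ea = 99301 J/mol


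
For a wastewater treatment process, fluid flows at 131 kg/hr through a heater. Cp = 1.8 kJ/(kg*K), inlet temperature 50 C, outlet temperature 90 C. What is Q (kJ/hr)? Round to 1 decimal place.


Q = m_dot * Cp * (T2 - T1)
Q = 131 * 1.8 * (90 - 50)
Q = 131 * 1.8 * 40
Q = 9432.0 kJ/hr


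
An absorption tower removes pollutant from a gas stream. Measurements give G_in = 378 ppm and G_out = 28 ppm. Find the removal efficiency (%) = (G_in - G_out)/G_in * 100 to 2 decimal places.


Efficiency = (G_in - G_out) / G_in * 100%
Efficiency = (378 - 28) / 378 * 100
Efficiency = 350 / 378 * 100
Efficiency = 92.59%


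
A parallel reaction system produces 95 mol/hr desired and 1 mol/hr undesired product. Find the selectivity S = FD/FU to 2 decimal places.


S = desired product rate / undesired product rate
S = 95 / 1
S = 95.00


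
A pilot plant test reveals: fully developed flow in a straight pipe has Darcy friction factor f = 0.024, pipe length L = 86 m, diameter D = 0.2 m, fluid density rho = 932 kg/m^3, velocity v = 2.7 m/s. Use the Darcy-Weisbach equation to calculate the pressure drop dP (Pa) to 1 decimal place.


dP = f * (L/D) * (rho*v^2/2)
dP = 0.024 * (86/0.2) * (932*2.7^2/2)
L/D = 430.0
rho*v^2/2 = 932*7.29/2 = 3397.14
dP = 0.024 * 430.0 * 3397.14
dP = 35058.5 Pa


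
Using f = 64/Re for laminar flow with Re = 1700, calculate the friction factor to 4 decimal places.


f = 64 / Re
f = 64 / 1700
f = 0.0376


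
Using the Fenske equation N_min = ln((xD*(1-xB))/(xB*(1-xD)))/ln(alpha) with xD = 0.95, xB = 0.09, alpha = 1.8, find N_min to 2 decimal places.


N_min = ln((xD*(1-xB))/(xB*(1-xD))) / ln(alpha)
Numerator inside ln: 0.8645 / 0.0045 = 192.111111
ln(192.111111) = 5.258074
ln(alpha) = ln(1.8) = 0.587787
N_min = 5.258074 / 0.587787 = 8.95


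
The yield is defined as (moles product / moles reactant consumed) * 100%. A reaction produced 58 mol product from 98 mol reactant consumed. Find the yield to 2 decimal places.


Yield = (moles product / moles consumed) * 100%
Yield = (58 / 98) * 100
Yield = 0.5918 * 100
Yield = 59.18%


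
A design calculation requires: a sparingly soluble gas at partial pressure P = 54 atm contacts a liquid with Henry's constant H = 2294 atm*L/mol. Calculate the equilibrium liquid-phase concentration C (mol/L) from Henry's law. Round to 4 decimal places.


C = P / H
C = 54 / 2294
C = 0.0235 mol/L


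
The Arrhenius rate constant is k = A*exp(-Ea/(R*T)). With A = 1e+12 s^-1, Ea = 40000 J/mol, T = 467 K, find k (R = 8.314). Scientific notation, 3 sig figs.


k = A * exp(-Ea/(R*T))
k = 1e+12 * exp(-40000 / (8.314 * 467))
k = 1e+12 * exp(-10.302274)
k = 3.36e+07


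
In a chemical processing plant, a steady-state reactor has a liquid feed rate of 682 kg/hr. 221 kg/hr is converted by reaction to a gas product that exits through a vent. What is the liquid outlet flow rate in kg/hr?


Steady-state mass balance on the main outlet: F_out = F_in - F_removed
F_out = 682 - 221
F_out = 461 kg/hr


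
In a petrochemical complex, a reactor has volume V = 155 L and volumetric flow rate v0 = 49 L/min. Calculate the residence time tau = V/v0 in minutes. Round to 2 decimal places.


tau = V / v0
tau = 155 / 49
tau = 3.16 min


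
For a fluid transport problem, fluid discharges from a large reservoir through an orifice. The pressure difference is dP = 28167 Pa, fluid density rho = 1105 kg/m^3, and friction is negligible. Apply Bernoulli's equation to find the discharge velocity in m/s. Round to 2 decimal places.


v = sqrt(2*dP/rho)
v = sqrt(2*28167/1105)
v = sqrt(50.980995)
v = 7.14 m/s


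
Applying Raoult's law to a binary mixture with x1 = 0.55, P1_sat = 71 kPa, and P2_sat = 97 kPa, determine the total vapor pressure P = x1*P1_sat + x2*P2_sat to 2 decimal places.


P = x1*P1_sat + x2*P2_sat
x2 = 1 - x1 = 1 - 0.55 = 0.45
P = 0.55*71 + 0.45*97
P = 39.05 + 43.65
P = 82.70 kPa


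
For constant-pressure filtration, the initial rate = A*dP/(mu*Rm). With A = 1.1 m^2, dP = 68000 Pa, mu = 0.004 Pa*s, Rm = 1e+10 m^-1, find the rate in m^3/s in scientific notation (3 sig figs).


rate = A * dP / (mu * Rm)
rate = 1.1 * 68000 / (0.004 * 1e+10)
rate = 74800.0 / 4.000e+07
rate = 1.87e-03 m^3/s


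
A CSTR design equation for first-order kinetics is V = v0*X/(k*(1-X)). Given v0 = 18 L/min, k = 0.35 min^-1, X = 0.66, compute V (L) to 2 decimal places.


V = v0 * X / (k * (1 - X))
V = 18 * 0.66 / (0.35 * (1 - 0.66))
V = 11.88 / (0.35 * 0.34)
V = 11.88 / 0.119
V = 99.83 L


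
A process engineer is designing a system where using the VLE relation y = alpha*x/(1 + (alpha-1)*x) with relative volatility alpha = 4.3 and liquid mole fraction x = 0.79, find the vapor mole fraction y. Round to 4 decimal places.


y = alpha*x / (1 + (alpha-1)*x)
y = 4.3*0.79 / (1 + (4.3-1)*0.79)
y = 3.397 / (1 + 2.607)
y = 3.397 / 3.607
y = 0.9418


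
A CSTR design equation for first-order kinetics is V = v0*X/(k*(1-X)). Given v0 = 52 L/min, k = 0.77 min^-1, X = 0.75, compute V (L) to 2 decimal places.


V = v0 * X / (k * (1 - X))
V = 52 * 0.75 / (0.77 * (1 - 0.75))
V = 39.0 / (0.77 * 0.25)
V = 39.0 / 0.1925
V = 202.60 L


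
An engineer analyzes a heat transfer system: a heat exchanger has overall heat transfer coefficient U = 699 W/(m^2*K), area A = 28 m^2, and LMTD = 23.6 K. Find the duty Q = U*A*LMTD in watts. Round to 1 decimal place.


Q = U * A * LMTD
Q = 699 * 28 * 23.6
Q = 461899.2 W


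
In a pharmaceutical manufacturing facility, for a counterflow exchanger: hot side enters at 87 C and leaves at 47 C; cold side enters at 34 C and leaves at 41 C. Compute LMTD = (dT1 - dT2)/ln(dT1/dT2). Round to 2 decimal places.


dT1 = Th_in - Tc_out = 87 - 41 = 46
dT2 = Th_out - Tc_in = 47 - 34 = 13
LMTD = (dT1 - dT2) / ln(dT1/dT2)
LMTD = (46 - 13) / ln(46/13)
LMTD = 26.11 K


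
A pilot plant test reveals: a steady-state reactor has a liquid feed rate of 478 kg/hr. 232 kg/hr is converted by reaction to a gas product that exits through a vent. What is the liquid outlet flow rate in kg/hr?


Steady-state mass balance on the main outlet: F_out = F_in - F_removed
F_out = 478 - 232
F_out = 246 kg/hr


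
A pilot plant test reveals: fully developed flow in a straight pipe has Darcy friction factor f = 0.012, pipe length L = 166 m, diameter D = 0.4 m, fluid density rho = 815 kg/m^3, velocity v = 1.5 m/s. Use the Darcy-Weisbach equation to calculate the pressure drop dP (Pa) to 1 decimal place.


dP = f * (L/D) * (rho*v^2/2)
dP = 0.012 * (166/0.4) * (815*1.5^2/2)
L/D = 415.0
rho*v^2/2 = 815*2.25/2 = 916.875
dP = 0.012 * 415.0 * 916.875
dP = 4566.0 Pa


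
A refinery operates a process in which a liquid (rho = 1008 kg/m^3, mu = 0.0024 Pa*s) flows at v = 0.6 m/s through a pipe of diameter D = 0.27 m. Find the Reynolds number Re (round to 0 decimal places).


Re = rho * v * D / mu
Re = 1008 * 0.6 * 0.27 / 0.0024
Re = 163.296 / 0.0024
Re = 68040


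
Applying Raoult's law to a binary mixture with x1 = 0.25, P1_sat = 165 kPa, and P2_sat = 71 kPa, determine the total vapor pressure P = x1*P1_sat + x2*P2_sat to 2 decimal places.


P = x1*P1_sat + x2*P2_sat
x2 = 1 - x1 = 1 - 0.25 = 0.75
P = 0.25*165 + 0.75*71
P = 41.25 + 53.25
P = 94.50 kPa


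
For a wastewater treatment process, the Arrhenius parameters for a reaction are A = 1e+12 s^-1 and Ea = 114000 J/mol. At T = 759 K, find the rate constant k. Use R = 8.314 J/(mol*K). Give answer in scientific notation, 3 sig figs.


k = A * exp(-Ea/(R*T))
k = 1e+12 * exp(-114000 / (8.314 * 759))
k = 1e+12 * exp(-18.065628)
k = 1.43e+04


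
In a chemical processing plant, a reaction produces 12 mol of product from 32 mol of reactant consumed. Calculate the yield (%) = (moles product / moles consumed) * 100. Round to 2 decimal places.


Yield = (moles product / moles consumed) * 100%
Yield = (12 / 32) * 100
Yield = 0.375 * 100
Yield = 37.50%


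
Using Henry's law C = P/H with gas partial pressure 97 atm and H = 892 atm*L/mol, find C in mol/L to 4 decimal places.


C = P / H
C = 97 / 892
C = 0.1087 mol/L


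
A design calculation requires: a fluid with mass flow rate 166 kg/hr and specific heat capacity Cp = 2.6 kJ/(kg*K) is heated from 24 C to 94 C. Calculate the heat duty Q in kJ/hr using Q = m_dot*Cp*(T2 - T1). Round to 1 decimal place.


Q = m_dot * Cp * (T2 - T1)
Q = 166 * 2.6 * (94 - 24)
Q = 166 * 2.6 * 70
Q = 30212.0 kJ/hr


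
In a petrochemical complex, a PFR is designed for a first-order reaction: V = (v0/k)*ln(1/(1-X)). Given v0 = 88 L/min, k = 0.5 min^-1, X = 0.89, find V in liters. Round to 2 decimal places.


V = (v0/k) * ln(1/(1-X))
V = (88/0.5) * ln(1/(1-0.89))
V = 176.0 * ln(9.090909)
V = 176.0 * 2.207275
V = 388.48 L


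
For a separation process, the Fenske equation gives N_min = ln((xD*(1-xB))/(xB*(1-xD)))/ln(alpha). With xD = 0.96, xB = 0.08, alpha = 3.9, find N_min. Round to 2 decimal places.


N_min = ln((xD*(1-xB))/(xB*(1-xD))) / ln(alpha)
Numerator inside ln: 0.8832 / 0.0032 = 276.0
ln(276.0) = 5.620401
ln(alpha) = ln(3.9) = 1.360977
N_min = 5.620401 / 1.360977 = 4.13


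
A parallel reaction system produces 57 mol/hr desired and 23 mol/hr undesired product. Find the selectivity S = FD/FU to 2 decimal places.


S = desired product rate / undesired product rate
S = 57 / 23
S = 2.48


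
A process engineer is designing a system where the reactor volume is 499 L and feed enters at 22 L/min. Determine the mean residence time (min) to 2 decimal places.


tau = V / v0
tau = 499 / 22
tau = 22.68 min


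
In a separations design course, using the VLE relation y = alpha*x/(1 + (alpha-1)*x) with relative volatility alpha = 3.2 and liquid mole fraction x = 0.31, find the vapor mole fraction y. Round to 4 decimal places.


y = alpha*x / (1 + (alpha-1)*x)
y = 3.2*0.31 / (1 + (3.2-1)*0.31)
y = 0.992 / (1 + 0.682)
y = 0.992 / 1.682
y = 0.5898


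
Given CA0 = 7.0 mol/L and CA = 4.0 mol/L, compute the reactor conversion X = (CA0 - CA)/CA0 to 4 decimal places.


X = (CA0 - CA) / CA0
X = (7.0 - 4.0) / 7.0
X = 3.0 / 7.0
X = 0.4286


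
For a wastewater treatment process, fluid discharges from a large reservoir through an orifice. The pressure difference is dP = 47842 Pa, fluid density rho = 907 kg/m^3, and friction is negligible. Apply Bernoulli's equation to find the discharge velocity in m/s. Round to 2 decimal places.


v = sqrt(2*dP/rho)
v = sqrt(2*47842/907)
v = sqrt(105.495039)
v = 10.27 m/s


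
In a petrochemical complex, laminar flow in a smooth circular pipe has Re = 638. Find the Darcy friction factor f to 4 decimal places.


f = 64 / Re
f = 64 / 638
f = 0.1003


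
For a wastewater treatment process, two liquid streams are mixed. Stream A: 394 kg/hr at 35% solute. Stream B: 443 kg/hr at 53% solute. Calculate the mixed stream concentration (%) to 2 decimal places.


Mass balance on solute: F1*x1 + F2*x2 = F3*x3
F3 = F1 + F2 = 394 + 443 = 837 kg/hr
x3 = (F1*x1 + F2*x2)/F3
x3 = (394*0.35 + 443*0.53) / 837
x3 = 44.53%


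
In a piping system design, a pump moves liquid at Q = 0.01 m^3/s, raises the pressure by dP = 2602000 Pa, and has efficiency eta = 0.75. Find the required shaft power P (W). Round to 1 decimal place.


P = Q * dP / eta
P = 0.01 * 2602000 / 0.75
P = 26020.0 / 0.75
P = 34693.3 W


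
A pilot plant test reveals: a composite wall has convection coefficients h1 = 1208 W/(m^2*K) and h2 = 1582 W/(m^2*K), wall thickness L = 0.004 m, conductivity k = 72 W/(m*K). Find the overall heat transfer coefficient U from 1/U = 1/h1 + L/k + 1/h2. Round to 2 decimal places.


1/U = 1/h1 + L/k + 1/h2
1/U = 1/1208 + 0.004/72 + 1/1582
1/U = 0.0008278146 + 5.55556e-05 + 0.0006321113
1/U = 0.0015154815
U = 659.86 W/(m^2*K)


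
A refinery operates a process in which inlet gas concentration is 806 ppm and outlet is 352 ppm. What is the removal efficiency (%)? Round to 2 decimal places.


Efficiency = (G_in - G_out) / G_in * 100%
Efficiency = (806 - 352) / 806 * 100
Efficiency = 454 / 806 * 100
Efficiency = 56.33%


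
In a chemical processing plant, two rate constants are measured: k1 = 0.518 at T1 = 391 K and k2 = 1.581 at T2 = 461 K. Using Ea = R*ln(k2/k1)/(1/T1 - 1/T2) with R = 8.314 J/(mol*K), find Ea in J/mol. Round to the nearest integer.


Ea = R * ln(k2/k1) / (1/T1 - 1/T2)
ln(k2/k1) = ln(1.581/0.518) = 1.1158376
1/T1 - 1/T2 = 1/391 - 1/461 = 0.00038834736
Ea = 8.314 * 1.1158376 / 0.00038834736
Ea = 23889 J/mol


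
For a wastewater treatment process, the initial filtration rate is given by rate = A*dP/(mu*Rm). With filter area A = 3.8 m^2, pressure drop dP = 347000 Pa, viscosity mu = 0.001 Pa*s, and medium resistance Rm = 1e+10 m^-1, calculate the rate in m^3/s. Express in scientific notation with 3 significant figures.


rate = A * dP / (mu * Rm)
rate = 3.8 * 347000 / (0.001 * 1e+10)
rate = 1318600.0 / 1.000e+07
rate = 1.32e-01 m^3/s


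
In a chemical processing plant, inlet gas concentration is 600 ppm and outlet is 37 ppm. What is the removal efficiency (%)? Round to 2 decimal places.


Efficiency = (G_in - G_out) / G_in * 100%
Efficiency = (600 - 37) / 600 * 100
Efficiency = 563 / 600 * 100
Efficiency = 93.83%


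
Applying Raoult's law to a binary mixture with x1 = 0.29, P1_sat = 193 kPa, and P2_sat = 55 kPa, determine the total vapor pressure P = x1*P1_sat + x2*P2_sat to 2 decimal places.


P = x1*P1_sat + x2*P2_sat
x2 = 1 - x1 = 1 - 0.29 = 0.71
P = 0.29*193 + 0.71*55
P = 55.97 + 39.05
P = 95.02 kPa


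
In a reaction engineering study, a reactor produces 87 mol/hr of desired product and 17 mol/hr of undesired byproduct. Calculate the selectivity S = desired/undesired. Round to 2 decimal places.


S = desired product rate / undesired product rate
S = 87 / 17
S = 5.12


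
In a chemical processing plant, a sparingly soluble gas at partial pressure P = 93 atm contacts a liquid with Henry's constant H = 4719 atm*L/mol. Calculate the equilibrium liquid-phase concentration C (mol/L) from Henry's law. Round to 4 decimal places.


C = P / H
C = 93 / 4719
C = 0.0197 mol/L


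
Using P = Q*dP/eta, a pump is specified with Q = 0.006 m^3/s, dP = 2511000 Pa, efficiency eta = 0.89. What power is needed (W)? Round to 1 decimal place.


P = Q * dP / eta
P = 0.006 * 2511000 / 0.89
P = 15066.0 / 0.89
P = 16928.1 W


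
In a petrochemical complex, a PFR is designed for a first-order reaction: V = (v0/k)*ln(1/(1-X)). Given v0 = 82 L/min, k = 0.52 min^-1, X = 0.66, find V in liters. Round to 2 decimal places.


V = (v0/k) * ln(1/(1-X))
V = (82/0.52) * ln(1/(1-0.66))
V = 157.692308 * ln(2.941176)
V = 157.692308 * 1.07881
V = 170.12 L
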